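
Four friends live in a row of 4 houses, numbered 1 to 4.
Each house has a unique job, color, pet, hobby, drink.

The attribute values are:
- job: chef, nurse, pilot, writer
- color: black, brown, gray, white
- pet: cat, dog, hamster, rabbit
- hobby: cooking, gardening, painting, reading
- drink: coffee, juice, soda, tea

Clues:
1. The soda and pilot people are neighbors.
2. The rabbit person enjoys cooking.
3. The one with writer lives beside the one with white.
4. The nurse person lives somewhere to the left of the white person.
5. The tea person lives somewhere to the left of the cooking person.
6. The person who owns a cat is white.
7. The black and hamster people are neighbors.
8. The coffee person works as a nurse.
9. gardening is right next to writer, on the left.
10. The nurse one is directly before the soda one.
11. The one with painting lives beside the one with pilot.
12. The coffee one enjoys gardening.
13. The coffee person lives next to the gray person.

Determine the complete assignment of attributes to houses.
Solution:

House | Job | Color | Pet | Hobby | Drink
-----------------------------------------
  1   | nurse | black | dog | gardening | coffee
  2   | writer | gray | hamster | painting | soda
  3   | pilot | white | cat | reading | tea
  4   | chef | brown | rabbit | cooking | juice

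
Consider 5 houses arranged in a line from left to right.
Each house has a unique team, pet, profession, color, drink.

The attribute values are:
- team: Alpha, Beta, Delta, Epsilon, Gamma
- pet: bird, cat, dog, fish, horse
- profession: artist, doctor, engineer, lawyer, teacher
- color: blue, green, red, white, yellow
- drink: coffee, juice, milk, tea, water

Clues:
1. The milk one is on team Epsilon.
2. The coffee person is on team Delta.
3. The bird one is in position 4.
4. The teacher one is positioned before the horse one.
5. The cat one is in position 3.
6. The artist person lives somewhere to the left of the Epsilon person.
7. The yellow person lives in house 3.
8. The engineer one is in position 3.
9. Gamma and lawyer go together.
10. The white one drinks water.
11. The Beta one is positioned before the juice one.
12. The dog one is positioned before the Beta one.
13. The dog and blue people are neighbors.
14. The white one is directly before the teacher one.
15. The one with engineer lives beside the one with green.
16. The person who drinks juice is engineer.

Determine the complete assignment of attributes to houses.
Solution:

House | Team | Pet | Profession | Color | Drink
-----------------------------------------------
  1   | Gamma | dog | lawyer | white | water
  2   | Beta | fish | teacher | blue | tea
  3   | Alpha | cat | engineer | yellow | juice
  4   | Delta | bird | artist | green | coffee
  5   | Epsilon | horse | doctor | red | milk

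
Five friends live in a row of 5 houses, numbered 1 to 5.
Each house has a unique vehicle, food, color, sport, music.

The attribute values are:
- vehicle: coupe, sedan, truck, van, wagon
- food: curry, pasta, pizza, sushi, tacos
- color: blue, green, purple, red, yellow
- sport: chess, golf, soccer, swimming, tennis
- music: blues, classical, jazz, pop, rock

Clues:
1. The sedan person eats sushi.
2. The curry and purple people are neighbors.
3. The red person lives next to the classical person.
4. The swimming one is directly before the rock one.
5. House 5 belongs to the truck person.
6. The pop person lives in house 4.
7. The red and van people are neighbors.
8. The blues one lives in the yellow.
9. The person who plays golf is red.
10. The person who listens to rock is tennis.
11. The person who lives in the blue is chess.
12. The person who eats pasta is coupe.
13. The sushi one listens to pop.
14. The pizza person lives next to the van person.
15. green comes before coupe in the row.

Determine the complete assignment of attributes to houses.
Solution:

House | Vehicle | Food | Color | Sport | Music
----------------------------------------------
  1   | wagon | pizza | red | golf | jazz
  2   | van | curry | green | swimming | classical
  3   | coupe | pasta | purple | tennis | rock
  4   | sedan | sushi | blue | chess | pop
  5   | truck | tacos | yellow | soccer | blues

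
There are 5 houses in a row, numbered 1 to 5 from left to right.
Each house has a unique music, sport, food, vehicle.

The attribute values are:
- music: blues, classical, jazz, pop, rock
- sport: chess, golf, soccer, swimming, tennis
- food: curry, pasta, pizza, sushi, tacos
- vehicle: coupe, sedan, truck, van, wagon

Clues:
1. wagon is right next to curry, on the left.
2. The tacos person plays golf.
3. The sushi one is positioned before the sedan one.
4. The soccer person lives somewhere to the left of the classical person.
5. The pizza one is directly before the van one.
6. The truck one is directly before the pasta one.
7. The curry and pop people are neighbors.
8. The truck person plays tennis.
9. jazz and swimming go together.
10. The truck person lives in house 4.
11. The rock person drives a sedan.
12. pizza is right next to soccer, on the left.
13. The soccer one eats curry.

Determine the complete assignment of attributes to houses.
Solution:

House | Music | Sport | Food | Vehicle
--------------------------------------
  1   | jazz | swimming | pizza | wagon
  2   | blues | soccer | curry | van
  3   | pop | golf | tacos | coupe
  4   | classical | tennis | sushi | truck
  5   | rock | chess | pasta | sedan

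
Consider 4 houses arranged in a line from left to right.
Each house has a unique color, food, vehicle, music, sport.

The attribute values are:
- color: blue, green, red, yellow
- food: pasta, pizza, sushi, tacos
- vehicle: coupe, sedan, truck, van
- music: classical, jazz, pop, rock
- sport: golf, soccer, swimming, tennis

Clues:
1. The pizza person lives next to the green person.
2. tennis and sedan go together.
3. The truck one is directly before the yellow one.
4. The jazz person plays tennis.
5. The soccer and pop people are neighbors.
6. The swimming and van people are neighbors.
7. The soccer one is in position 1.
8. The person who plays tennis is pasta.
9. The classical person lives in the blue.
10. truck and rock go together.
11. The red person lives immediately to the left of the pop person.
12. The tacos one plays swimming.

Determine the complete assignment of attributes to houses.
Solution:

House | Color | Food | Vehicle | Music | Sport
----------------------------------------------
  1   | red | sushi | truck | rock | soccer
  2   | yellow | tacos | coupe | pop | swimming
  3   | blue | pizza | van | classical | golf
  4   | green | pasta | sedan | jazz | tennis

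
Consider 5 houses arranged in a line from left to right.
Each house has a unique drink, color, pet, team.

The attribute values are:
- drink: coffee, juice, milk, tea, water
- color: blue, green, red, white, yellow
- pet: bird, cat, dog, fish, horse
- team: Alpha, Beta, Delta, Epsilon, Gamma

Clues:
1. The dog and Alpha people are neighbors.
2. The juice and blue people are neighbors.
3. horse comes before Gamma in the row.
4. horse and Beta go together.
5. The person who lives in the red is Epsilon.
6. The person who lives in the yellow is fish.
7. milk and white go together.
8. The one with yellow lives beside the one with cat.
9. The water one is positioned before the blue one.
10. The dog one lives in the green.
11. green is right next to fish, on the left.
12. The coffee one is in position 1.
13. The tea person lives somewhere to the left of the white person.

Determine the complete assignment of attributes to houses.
Solution:

House | Drink | Color | Pet | Team
----------------------------------
  1   | coffee | green | dog | Delta
  2   | water | yellow | fish | Alpha
  3   | juice | red | cat | Epsilon
  4   | tea | blue | horse | Beta
  5   | milk | white | bird | Gamma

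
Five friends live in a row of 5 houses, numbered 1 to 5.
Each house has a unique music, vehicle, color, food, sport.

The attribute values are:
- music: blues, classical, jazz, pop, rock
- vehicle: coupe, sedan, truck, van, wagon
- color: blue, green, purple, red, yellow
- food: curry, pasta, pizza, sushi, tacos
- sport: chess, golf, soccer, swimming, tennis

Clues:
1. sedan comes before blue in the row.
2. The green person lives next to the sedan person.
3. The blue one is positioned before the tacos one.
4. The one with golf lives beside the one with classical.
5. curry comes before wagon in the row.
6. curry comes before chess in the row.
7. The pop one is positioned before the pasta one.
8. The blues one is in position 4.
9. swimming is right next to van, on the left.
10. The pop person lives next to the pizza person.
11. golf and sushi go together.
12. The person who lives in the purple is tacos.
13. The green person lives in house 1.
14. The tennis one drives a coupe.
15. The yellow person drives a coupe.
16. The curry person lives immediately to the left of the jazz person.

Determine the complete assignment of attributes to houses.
Solution:

House | Music | Vehicle | Color | Food | Sport
----------------------------------------------
  1   | pop | truck | green | sushi | golf
  2   | classical | sedan | red | pizza | swimming
  3   | rock | van | blue | pasta | soccer
  4   | blues | coupe | yellow | curry | tennis
  5   | jazz | wagon | purple | tacos | chess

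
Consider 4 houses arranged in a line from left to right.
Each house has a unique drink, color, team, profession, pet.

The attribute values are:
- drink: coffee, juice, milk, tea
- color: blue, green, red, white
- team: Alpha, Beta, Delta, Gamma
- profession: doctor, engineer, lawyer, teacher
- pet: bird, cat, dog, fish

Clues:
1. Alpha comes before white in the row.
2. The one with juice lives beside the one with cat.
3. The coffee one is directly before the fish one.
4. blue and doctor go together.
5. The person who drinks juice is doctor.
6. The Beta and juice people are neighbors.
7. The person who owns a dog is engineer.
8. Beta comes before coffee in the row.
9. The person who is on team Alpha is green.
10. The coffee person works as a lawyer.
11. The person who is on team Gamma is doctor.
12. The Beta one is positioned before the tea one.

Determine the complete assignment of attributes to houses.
Solution:

House | Drink | Color | Team | Profession | Pet
-----------------------------------------------
  1   | milk | red | Beta | engineer | dog
  2   | juice | blue | Gamma | doctor | bird
  3   | coffee | green | Alpha | lawyer | cat
  4   | tea | white | Delta | teacher | fish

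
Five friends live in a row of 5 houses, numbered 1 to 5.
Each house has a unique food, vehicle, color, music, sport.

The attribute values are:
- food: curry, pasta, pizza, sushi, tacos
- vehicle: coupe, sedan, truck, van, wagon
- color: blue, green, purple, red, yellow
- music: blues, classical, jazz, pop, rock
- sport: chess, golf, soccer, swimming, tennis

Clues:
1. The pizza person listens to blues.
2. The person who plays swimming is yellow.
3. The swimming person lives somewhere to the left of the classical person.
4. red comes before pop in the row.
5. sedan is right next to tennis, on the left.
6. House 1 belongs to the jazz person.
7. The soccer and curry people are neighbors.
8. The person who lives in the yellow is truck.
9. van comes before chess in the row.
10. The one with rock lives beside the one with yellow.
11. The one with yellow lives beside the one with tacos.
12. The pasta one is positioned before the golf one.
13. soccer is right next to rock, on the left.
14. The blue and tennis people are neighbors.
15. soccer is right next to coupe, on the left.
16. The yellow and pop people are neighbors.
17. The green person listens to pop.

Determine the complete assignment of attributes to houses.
Solution:

House | Food | Vehicle | Color | Music | Sport
----------------------------------------------
  1   | pasta | sedan | blue | jazz | soccer
  2   | curry | coupe | red | rock | tennis
  3   | pizza | truck | yellow | blues | swimming
  4   | tacos | van | green | pop | golf
  5   | sushi | wagon | purple | classical | chess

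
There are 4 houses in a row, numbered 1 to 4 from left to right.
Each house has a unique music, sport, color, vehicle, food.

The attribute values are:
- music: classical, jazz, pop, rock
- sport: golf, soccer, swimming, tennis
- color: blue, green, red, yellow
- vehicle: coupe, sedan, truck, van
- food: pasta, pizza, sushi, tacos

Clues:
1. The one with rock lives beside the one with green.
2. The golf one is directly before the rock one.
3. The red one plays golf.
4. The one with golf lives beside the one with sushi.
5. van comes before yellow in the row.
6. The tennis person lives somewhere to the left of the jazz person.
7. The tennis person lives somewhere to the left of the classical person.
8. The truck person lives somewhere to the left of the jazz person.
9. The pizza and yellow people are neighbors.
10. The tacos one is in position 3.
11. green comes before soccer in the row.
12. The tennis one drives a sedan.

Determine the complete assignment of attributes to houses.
Solution:

House | Music | Sport | Color | Vehicle | Food
----------------------------------------------
  1   | pop | golf | red | van | pizza
  2   | rock | tennis | yellow | sedan | sushi
  3   | classical | swimming | green | truck | tacos
  4   | jazz | soccer | blue | coupe | pasta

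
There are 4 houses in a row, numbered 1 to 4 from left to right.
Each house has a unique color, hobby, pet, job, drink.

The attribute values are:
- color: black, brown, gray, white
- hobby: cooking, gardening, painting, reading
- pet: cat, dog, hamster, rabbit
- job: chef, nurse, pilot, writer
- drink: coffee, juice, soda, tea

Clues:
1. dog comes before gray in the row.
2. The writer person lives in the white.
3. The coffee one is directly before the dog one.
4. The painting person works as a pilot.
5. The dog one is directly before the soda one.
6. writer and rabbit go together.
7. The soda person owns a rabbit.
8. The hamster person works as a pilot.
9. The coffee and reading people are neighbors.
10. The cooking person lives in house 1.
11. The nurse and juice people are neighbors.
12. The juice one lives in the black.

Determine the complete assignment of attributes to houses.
Solution:

House | Color | Hobby | Pet | Job | Drink
-----------------------------------------
  1   | brown | cooking | cat | nurse | coffee
  2   | black | reading | dog | chef | juice
  3   | white | gardening | rabbit | writer | soda
  4   | gray | painting | hamster | pilot | tea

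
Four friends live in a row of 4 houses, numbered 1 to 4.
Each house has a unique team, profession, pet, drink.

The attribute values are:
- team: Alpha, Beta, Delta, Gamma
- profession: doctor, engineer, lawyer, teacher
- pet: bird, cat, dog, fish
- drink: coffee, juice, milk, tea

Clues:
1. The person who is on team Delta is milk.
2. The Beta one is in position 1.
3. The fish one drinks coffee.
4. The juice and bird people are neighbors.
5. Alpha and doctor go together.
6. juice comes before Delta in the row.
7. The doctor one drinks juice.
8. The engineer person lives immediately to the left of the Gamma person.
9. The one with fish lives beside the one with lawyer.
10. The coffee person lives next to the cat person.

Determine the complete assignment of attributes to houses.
Solution:

House | Team | Profession | Pet | Drink
---------------------------------------
  1   | Beta | engineer | fish | coffee
  2   | Gamma | lawyer | cat | tea
  3   | Alpha | doctor | dog | juice
  4   | Delta | teacher | bird | milk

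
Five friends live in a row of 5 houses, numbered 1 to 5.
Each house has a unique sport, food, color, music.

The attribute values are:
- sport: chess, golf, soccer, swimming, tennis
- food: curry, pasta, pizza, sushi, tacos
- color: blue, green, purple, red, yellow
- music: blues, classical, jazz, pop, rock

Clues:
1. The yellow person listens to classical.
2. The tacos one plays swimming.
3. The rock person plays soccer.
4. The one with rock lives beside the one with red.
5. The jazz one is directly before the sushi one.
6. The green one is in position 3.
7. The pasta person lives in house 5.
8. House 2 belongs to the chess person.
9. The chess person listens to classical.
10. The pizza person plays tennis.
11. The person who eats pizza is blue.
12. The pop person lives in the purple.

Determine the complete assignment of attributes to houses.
Solution:

House | Sport | Food | Color | Music
------------------------------------
  1   | tennis | pizza | blue | jazz
  2   | chess | sushi | yellow | classical
  3   | soccer | curry | green | rock
  4   | swimming | tacos | red | blues
  5   | golf | pasta | purple | pop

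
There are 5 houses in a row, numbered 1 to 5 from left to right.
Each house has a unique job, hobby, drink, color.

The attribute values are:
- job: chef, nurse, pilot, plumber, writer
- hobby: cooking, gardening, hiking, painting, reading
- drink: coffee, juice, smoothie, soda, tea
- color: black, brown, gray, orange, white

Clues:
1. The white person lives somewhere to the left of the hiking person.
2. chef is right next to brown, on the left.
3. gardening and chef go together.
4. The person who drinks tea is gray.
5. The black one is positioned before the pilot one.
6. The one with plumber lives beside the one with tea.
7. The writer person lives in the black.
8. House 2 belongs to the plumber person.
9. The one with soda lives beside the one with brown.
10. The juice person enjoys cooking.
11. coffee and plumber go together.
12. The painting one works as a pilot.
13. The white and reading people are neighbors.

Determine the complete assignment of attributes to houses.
Solution:

House | Job | Hobby | Drink | Color
-----------------------------------
  1   | chef | gardening | soda | white
  2   | plumber | reading | coffee | brown
  3   | nurse | hiking | tea | gray
  4   | writer | cooking | juice | black
  5   | pilot | painting | smoothie | orange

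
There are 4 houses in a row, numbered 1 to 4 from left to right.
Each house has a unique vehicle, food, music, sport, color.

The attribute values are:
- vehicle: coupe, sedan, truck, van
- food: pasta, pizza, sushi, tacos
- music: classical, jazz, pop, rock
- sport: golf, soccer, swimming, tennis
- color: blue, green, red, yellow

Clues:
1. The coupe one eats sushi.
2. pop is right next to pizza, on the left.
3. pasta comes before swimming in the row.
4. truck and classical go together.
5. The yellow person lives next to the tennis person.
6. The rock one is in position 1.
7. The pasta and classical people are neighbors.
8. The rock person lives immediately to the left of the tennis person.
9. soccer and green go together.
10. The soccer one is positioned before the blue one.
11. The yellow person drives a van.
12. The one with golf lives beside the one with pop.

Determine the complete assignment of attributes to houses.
Solution:

House | Vehicle | Food | Music | Sport | Color
----------------------------------------------
  1   | van | tacos | rock | golf | yellow
  2   | sedan | pasta | pop | tennis | red
  3   | truck | pizza | classical | soccer | green
  4   | coupe | sushi | jazz | swimming | blue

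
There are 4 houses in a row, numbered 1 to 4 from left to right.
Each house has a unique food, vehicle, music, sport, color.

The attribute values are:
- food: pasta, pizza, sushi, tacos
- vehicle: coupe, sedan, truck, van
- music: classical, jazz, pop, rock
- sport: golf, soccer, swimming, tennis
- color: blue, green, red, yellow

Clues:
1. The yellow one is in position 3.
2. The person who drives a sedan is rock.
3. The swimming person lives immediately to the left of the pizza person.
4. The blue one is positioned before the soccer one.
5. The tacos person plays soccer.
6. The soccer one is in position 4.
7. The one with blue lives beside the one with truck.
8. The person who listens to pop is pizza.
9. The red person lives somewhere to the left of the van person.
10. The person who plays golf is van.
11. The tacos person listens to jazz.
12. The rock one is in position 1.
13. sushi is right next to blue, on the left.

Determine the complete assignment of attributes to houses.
Solution:

House | Food | Vehicle | Music | Sport | Color
----------------------------------------------
  1   | sushi | sedan | rock | swimming | red
  2   | pizza | van | pop | golf | blue
  3   | pasta | truck | classical | tennis | yellow
  4   | tacos | coupe | jazz | soccer | green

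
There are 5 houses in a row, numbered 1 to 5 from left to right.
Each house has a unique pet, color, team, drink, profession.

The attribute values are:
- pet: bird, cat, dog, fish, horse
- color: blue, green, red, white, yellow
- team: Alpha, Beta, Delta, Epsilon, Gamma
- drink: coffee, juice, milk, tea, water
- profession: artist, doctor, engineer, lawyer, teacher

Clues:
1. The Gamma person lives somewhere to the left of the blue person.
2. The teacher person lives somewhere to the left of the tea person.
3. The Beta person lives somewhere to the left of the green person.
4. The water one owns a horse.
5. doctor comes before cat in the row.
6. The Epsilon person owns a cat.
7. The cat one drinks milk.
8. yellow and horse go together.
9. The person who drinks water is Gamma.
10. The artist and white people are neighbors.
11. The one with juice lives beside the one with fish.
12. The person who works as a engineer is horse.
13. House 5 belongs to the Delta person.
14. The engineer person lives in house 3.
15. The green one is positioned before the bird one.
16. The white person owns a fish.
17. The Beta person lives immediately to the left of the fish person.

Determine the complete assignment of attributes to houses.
Solution:

House | Pet | Color | Team | Drink | Profession
-----------------------------------------------
  1   | dog | red | Beta | juice | artist
  2   | fish | white | Alpha | coffee | doctor
  3   | horse | yellow | Gamma | water | engineer
  4   | cat | green | Epsilon | milk | teacher
  5   | bird | blue | Delta | tea | lawyer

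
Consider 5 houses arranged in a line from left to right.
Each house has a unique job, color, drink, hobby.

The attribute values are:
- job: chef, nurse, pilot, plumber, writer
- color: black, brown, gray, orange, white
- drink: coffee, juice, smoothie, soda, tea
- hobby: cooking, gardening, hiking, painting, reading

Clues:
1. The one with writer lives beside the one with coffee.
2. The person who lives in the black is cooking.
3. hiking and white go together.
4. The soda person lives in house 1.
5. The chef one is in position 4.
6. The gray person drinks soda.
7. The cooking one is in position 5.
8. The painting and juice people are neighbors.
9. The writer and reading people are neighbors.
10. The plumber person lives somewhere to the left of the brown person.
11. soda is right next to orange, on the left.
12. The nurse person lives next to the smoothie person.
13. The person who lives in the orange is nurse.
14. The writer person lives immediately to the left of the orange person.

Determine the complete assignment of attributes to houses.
Solution:

House | Job | Color | Drink | Hobby
-----------------------------------
  1   | writer | gray | soda | gardening
  2   | nurse | orange | coffee | reading
  3   | plumber | white | smoothie | hiking
  4   | chef | brown | tea | painting
  5   | pilot | black | juice | cooking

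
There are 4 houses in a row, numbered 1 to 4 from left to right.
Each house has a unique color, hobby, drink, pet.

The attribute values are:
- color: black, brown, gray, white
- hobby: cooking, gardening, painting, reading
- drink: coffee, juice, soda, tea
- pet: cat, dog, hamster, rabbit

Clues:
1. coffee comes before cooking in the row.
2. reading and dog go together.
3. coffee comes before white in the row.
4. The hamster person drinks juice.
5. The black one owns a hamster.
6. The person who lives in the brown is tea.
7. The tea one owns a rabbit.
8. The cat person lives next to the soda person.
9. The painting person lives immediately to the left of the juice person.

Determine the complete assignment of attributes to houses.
Solution:

House | Color | Hobby | Drink | Pet
-----------------------------------
  1   | gray | gardening | coffee | cat
  2   | white | reading | soda | dog
  3   | brown | painting | tea | rabbit
  4   | black | cooking | juice | hamster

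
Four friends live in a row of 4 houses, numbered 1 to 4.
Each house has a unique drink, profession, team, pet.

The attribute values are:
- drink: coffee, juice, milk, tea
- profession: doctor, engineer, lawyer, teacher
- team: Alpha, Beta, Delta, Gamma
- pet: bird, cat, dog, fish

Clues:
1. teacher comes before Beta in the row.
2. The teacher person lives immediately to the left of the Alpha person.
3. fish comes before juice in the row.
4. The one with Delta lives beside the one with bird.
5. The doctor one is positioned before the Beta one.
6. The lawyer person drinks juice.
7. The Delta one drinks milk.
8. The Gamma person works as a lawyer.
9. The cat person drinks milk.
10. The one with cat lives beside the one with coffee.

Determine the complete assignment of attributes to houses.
Solution:

House | Drink | Profession | Team | Pet
---------------------------------------
  1   | milk | teacher | Delta | cat
  2   | coffee | doctor | Alpha | bird
  3   | tea | engineer | Beta | fish
  4   | juice | lawyer | Gamma | dog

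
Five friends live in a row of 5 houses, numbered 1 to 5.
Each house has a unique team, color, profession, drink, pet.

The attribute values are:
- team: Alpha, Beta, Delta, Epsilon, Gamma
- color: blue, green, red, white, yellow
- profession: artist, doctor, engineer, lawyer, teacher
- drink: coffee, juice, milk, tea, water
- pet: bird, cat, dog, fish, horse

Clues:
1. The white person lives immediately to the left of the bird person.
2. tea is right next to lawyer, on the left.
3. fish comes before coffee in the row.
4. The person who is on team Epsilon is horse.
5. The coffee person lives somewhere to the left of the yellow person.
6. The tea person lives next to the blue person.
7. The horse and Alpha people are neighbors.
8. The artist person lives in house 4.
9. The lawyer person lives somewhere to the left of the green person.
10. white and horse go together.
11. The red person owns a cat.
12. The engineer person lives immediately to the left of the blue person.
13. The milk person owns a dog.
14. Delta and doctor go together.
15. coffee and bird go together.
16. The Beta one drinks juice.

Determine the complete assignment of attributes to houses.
Solution:

House | Team | Color | Profession | Drink | Pet
-----------------------------------------------
  1   | Gamma | red | engineer | tea | cat
  2   | Beta | blue | lawyer | juice | fish
  3   | Epsilon | white | teacher | water | horse
  4   | Alpha | green | artist | coffee | bird
  5   | Delta | yellow | doctor | milk | dog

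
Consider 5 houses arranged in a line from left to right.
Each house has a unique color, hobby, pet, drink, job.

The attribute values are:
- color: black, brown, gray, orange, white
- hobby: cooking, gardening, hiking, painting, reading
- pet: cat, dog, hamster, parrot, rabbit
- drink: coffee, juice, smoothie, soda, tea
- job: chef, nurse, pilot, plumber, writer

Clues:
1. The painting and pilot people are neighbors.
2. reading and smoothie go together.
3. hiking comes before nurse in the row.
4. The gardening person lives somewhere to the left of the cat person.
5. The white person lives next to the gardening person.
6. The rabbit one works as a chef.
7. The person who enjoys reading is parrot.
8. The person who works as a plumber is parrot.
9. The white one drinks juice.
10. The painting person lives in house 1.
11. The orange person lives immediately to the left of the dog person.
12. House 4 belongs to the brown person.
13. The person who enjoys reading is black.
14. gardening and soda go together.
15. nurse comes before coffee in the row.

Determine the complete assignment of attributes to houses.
Solution:

House | Color | Hobby | Pet | Drink | Job
-----------------------------------------
  1   | orange | painting | rabbit | tea | chef
  2   | white | hiking | dog | juice | pilot
  3   | gray | gardening | hamster | soda | nurse
  4   | brown | cooking | cat | coffee | writer
  5   | black | reading | parrot | smoothie | plumber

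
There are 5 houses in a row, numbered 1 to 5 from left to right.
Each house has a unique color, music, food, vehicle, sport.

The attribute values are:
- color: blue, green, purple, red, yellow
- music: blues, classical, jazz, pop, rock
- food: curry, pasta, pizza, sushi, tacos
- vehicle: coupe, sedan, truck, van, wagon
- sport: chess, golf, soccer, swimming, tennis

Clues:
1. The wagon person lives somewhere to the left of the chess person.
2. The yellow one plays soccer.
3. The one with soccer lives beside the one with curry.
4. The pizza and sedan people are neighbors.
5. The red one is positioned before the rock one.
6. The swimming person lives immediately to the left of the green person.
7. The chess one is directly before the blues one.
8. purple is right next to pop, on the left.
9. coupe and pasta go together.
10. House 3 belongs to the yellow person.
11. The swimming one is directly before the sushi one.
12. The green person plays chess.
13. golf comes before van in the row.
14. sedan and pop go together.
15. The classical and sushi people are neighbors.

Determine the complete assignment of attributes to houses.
Solution:

House | Color | Music | Food | Vehicle | Sport
----------------------------------------------
  1   | purple | classical | pizza | wagon | swimming
  2   | green | pop | sushi | sedan | chess
  3   | yellow | blues | pasta | coupe | soccer
  4   | red | jazz | curry | truck | golf
  5   | blue | rock | tacos | van | tennis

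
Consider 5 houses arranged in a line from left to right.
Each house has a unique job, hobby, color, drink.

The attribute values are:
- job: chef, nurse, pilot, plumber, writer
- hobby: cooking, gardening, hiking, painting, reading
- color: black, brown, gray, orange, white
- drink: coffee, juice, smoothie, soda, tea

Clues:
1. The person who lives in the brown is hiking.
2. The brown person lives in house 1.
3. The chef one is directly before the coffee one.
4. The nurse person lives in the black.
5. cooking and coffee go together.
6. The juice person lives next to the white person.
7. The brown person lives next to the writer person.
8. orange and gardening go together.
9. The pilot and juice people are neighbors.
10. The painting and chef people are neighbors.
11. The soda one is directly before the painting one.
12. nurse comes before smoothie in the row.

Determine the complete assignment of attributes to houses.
Solution:

House | Job | Hobby | Color | Drink
-----------------------------------
  1   | pilot | hiking | brown | soda
  2   | writer | painting | gray | juice
  3   | chef | reading | white | tea
  4   | nurse | cooking | black | coffee
  5   | plumber | gardening | orange | smoothie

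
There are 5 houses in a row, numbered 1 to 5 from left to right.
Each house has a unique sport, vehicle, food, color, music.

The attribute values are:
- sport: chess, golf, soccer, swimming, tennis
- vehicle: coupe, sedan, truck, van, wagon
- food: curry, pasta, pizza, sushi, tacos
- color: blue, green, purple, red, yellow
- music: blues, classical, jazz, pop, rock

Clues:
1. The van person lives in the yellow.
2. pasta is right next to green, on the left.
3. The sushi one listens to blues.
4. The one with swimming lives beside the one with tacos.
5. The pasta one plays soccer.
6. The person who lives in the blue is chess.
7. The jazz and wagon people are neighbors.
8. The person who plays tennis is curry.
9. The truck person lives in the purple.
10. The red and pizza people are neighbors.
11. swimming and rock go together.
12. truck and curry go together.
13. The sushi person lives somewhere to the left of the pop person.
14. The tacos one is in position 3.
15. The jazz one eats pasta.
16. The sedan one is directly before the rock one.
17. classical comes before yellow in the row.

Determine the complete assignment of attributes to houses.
Solution:

House | Sport | Vehicle | Food | Color | Music
----------------------------------------------
  1   | soccer | sedan | pasta | red | jazz
  2   | swimming | wagon | pizza | green | rock
  3   | chess | coupe | tacos | blue | classical
  4   | golf | van | sushi | yellow | blues
  5   | tennis | truck | curry | purple | pop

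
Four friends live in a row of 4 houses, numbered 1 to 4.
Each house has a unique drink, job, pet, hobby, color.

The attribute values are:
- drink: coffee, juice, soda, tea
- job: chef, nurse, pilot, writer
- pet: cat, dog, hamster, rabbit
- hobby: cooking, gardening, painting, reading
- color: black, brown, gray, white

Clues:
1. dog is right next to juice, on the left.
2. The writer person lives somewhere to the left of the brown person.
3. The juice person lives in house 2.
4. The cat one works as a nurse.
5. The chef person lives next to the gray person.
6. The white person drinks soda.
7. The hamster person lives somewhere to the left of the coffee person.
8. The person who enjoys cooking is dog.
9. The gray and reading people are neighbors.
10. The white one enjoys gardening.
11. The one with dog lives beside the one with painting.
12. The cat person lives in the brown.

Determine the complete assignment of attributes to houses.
Solution:

House | Drink | Job | Pet | Hobby | Color
-----------------------------------------
  1   | tea | chef | dog | cooking | black
  2   | juice | writer | hamster | painting | gray
  3   | coffee | nurse | cat | reading | brown
  4   | soda | pilot | rabbit | gardening | white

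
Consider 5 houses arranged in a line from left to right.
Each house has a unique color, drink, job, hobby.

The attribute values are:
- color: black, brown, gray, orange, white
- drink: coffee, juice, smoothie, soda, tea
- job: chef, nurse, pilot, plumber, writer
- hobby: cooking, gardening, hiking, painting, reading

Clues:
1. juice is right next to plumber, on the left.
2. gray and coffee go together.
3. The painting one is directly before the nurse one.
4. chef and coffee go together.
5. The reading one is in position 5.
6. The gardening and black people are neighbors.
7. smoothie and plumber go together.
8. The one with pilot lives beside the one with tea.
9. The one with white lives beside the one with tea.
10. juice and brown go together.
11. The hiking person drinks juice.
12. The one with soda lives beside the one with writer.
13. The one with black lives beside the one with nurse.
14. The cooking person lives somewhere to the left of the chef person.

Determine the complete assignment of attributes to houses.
Solution:

House | Color | Drink | Job | Hobby
-----------------------------------
  1   | white | soda | pilot | gardening
  2   | black | tea | writer | painting
  3   | brown | juice | nurse | hiking
  4   | orange | smoothie | plumber | cooking
  5   | gray | coffee | chef | reading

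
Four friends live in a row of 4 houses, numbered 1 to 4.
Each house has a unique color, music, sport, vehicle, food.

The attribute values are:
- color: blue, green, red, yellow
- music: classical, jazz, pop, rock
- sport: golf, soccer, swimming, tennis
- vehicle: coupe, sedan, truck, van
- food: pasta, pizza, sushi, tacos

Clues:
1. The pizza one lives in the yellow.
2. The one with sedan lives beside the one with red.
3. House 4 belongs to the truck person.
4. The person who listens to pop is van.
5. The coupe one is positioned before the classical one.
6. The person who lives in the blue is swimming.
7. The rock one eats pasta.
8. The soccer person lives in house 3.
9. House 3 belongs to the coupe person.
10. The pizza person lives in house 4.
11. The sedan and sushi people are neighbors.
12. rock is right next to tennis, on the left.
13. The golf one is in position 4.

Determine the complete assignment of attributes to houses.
Solution:

House | Color | Music | Sport | Vehicle | Food
----------------------------------------------
  1   | blue | rock | swimming | sedan | pasta
  2   | red | pop | tennis | van | sushi
  3   | green | jazz | soccer | coupe | tacos
  4   | yellow | classical | golf | truck | pizza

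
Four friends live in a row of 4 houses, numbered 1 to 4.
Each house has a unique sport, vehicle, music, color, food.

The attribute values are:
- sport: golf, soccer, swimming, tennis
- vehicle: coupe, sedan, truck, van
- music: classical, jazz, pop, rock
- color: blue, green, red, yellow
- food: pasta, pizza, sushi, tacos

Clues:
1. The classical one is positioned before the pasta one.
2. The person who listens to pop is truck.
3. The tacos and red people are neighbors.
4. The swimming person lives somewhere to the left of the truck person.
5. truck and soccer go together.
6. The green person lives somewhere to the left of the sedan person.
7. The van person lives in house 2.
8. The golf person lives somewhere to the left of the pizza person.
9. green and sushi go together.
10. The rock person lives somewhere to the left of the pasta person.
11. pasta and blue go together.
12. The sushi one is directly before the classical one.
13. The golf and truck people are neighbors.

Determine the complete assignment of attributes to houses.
Solution:

House | Sport | Vehicle | Music | Color | Food
----------------------------------------------
  1   | swimming | coupe | rock | green | sushi
  2   | golf | van | classical | yellow | tacos
  3   | soccer | truck | pop | red | pizza
  4   | tennis | sedan | jazz | blue | pasta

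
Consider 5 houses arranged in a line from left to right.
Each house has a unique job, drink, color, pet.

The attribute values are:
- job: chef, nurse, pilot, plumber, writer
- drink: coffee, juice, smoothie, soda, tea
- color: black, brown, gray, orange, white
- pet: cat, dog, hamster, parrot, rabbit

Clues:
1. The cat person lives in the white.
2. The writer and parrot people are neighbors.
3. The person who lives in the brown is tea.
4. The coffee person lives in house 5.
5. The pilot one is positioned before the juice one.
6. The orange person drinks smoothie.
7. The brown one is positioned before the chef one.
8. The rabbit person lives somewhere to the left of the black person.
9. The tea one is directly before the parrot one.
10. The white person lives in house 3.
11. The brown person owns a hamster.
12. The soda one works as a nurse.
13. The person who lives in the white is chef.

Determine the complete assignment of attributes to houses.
Solution:

House | Job | Drink | Color | Pet
---------------------------------
  1   | writer | tea | brown | hamster
  2   | pilot | smoothie | orange | parrot
  3   | chef | juice | white | cat
  4   | nurse | soda | gray | rabbit
  5   | plumber | coffee | black | dog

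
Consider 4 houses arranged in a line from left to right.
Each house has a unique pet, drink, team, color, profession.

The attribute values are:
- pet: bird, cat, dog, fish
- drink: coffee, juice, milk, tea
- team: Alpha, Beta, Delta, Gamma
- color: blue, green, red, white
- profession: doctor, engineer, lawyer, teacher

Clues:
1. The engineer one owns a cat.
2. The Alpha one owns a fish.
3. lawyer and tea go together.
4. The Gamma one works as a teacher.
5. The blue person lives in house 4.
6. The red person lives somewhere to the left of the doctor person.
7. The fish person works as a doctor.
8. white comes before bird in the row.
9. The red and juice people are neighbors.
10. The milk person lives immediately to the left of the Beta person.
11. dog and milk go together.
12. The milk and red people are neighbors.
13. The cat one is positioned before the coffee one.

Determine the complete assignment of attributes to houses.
Solution:

House | Pet | Drink | Team | Color | Profession
-----------------------------------------------
  1   | dog | milk | Gamma | white | teacher
  2   | bird | tea | Beta | red | lawyer
  3   | cat | juice | Delta | green | engineer
  4   | fish | coffee | Alpha | blue | doctor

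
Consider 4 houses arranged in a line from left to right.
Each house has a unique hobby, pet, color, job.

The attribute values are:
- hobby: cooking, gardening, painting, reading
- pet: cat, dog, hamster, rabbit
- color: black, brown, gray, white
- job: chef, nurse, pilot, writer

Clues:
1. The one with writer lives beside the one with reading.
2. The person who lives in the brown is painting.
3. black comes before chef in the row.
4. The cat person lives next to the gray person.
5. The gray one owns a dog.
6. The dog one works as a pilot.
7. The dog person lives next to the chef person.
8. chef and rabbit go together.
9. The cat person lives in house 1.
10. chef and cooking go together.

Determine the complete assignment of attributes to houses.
Solution:

House | Hobby | Pet | Color | Job
---------------------------------
  1   | gardening | cat | black | writer
  2   | reading | dog | gray | pilot
  3   | cooking | rabbit | white | chef
  4   | painting | hamster | brown | nurse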